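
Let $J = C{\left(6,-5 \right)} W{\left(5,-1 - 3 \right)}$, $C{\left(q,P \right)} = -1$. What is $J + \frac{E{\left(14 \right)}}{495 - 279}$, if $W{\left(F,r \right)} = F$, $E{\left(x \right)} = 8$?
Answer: $- \frac{134}{27} \approx -4.963$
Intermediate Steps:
$J = -5$ ($J = \left(-1\right) 5 = -5$)
$J + \frac{E{\left(14 \right)}}{495 - 279} = -5 + \frac{8}{495 - 279} = -5 + \frac{8}{216} = -5 + 8 \cdot \frac{1}{216} = -5 + \frac{1}{27} = - \frac{134}{27}$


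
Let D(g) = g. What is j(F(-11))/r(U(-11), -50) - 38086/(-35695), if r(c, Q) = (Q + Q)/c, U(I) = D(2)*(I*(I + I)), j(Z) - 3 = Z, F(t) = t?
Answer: 7100982/178475 ≈ 39.787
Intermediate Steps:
j(Z) = 3 + Z
U(I) = 4*I² (U(I) = 2*(I*(I + I)) = 2*(I*(2*I)) = 2*(2*I²) = 4*I²)
r(c, Q) = 2*Q/c (r(c, Q) = (2*Q)/c = 2*Q/c)
j(F(-11))/r(U(-11), -50) - 38086/(-35695) = (3 - 11)/((2*(-50)/(4*(-11)²))) - 38086/(-35695) = -8/(2*(-50)/(4*121)) - 38086*(-1/35695) = -8/(2*(-50)/484) + 38086/35695 = -8/(2*(-50)*(1/484)) + 38086/35695 = -8/(-25/121) + 38086/35695 = -8*(-121/25) + 38086/35695 = 968/25 + 38086/35695 = 7100982/178475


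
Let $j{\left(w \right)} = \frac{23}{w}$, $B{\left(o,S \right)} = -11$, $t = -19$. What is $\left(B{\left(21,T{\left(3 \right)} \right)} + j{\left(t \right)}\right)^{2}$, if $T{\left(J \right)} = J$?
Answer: $\frac{53824}{361} \approx 149.1$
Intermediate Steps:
$\left(B{\left(21,T{\left(3 \right)} \right)} + j{\left(t \right)}\right)^{2} = \left(-11 + \frac{23}{-19}\right)^{2} = \left(-11 + 23 \left(- \frac{1}{19}\right)\right)^{2} = \left(-11 - \frac{23}{19}\right)^{2} = \left(- \frac{232}{19}\right)^{2} = \frac{53824}{361}$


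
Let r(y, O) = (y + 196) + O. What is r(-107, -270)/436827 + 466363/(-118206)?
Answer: -67913781829/17211857454 ≈ -3.9458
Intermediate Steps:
r(y, O) = 196 + O + y (r(y, O) = (196 + y) + O = 196 + O + y)
r(-107, -270)/436827 + 466363/(-118206) = (196 - 270 - 107)/436827 + 466363/(-118206) = -181*1/436827 + 466363*(-1/118206) = -181/436827 - 466363/118206 = -67913781829/17211857454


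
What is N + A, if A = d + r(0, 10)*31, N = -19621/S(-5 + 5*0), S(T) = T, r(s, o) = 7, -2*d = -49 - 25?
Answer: 20891/5 ≈ 4178.2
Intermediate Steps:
d = 37 (d = -(-49 - 25)/2 = -1/2*(-74) = 37)
N = 19621/5 (N = -19621/(-5 + 5*0) = -19621/(-5 + 0) = -19621/(-5) = -19621*(-1/5) = 19621/5 ≈ 3924.2)
A = 254 (A = 37 + 7*31 = 37 + 217 = 254)
N + A = 19621/5 + 254 = 20891/5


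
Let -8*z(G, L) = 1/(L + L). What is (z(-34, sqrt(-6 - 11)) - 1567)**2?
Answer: (426224 - I*sqrt(17))**2/73984 ≈ 2.4555e+6 - 47.507*I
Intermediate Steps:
z(G, L) = -1/(16*L) (z(G, L) = -1/(8*(L + L)) = -1/(2*L)/8 = -1/(16*L))
(z(-34, sqrt(-6 - 11)) - 1567)**2 = (-1/(16*sqrt(-6 - 11)) - 1567)**2 = (-(-I*sqrt(17)/17)/16 - 1567)**2 = (-(-1)*I*sqrt(17)/272 - 1567)**2 = (I*sqrt(17)/272 - 1567)**2 = (-1567 + I*sqrt(17)/272)**2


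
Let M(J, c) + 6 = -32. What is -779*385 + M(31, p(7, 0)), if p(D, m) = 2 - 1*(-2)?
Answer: -299953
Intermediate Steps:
p(D, m) = 4 (p(D, m) = 2 + 2 = 4)
M(J, c) = -38 (M(J, c) = -6 - 32 = -38)
-779*385 + M(31, p(7, 0)) = -779*385 - 38 = -299915 - 38 = -299953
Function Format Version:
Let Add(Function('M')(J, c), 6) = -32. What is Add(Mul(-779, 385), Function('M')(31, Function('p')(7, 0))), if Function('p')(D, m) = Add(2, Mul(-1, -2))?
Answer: -299953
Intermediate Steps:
Function('p')(D, m) = 4 (Function('p')(D, m) = Add(2, 2) = 4)
Function('M')(J, c) = -38 (Function('M')(J, c) = Add(-6, -32) = -38)
Add(Mul(-779, 385), Function('M')(31, Function('p')(7, 0))) = Add(Mul(-779, 385), -38) = Add(-299915, -38) = -299953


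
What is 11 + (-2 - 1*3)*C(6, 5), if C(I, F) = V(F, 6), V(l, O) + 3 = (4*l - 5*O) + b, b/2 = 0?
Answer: 76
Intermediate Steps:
b = 0 (b = 2*0 = 0)
V(l, O) = -3 - 5*O + 4*l (V(l, O) = -3 + ((4*l - 5*O) + 0) = -3 + ((-5*O + 4*l) + 0) = -3 + (-5*O + 4*l) = -3 - 5*O + 4*l)
C(I, F) = -33 + 4*F (C(I, F) = -3 - 5*6 + 4*F = -3 - 30 + 4*F = -33 + 4*F)
11 + (-2 - 1*3)*C(6, 5) = 11 + (-2 - 1*3)*(-33 + 4*5) = 11 + (-2 - 3)*(-33 + 20) = 11 - 5*(-13) = 11 + 65 = 76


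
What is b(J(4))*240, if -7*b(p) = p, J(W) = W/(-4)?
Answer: 240/7 ≈ 34.286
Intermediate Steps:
J(W) = -W/4 (J(W) = W*(-1/4) = -W/4)
b(p) = -p/7
b(J(4))*240 = -(-1)*4/28*240 = -1/7*(-1)*240 = (1/7)*240 = 240/7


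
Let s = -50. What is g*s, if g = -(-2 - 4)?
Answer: -300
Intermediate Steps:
g = 6 (g = -1*(-6) = 6)
g*s = 6*(-50) = -300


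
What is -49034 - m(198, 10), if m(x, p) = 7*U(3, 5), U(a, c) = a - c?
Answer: -49020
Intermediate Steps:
m(x, p) = -14 (m(x, p) = 7*(3 - 1*5) = 7*(3 - 5) = 7*(-2) = -14)
-49034 - m(198, 10) = -49034 - 1*(-14) = -49034 + 14 = -49020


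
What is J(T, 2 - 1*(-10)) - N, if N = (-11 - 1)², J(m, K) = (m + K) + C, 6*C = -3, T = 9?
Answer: -247/2 ≈ -123.50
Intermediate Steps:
C = -½ (C = (⅙)*(-3) = -½ ≈ -0.50000)
J(m, K) = -½ + K + m (J(m, K) = (m + K) - ½ = (K + m) - ½ = -½ + K + m)
N = 144 (N = (-12)² = 144)
J(T, 2 - 1*(-10)) - N = (-½ + (2 - 1*(-10)) + 9) - 1*144 = (-½ + (2 + 10) + 9) - 144 = (-½ + 12 + 9) - 144 = 41/2 - 144 = -247/2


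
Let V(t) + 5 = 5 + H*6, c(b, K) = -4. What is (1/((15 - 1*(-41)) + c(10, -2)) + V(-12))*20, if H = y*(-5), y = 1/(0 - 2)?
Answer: 3905/13 ≈ 300.38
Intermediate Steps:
y = -½ (y = 1/(-2) = -½ ≈ -0.50000)
H = 5/2 (H = -½*(-5) = 5/2 ≈ 2.5000)
V(t) = 15 (V(t) = -5 + (5 + (5/2)*6) = -5 + (5 + 15) = -5 + 20 = 15)
(1/((15 - 1*(-41)) + c(10, -2)) + V(-12))*20 = (1/((15 - 1*(-41)) - 4) + 15)*20 = (1/((15 + 41) - 4) + 15)*20 = (1/(56 - 4) + 15)*20 = (1/52 + 15)*20 = (781/52)*20 = 3905/13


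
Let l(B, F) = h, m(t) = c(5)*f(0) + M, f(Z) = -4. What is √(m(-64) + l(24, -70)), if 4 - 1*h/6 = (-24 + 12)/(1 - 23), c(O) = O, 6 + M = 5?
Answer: I*√33/11 ≈ 0.52223*I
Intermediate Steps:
M = -1 (M = -6 + 5 = -1)
m(t) = -21 (m(t) = 5*(-4) - 1 = -20 - 1 = -21)
h = 228/11 (h = 24 - 6*(-24 + 12)/(1 - 23) = 24 - (-72)/(-22) = 24 - (-72)*(-1)/22 = 24 - 6*6/11 = 24 - 36/11 = 228/11 ≈ 20.727)
l(B, F) = 228/11
√(m(-64) + l(24, -70)) = √(-21 + 228/11) = √(-3/11) = I*√33/11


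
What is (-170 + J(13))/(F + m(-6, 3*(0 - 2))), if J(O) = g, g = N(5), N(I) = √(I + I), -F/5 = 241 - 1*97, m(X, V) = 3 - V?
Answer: 170/711 - √10/711 ≈ 0.23465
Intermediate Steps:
F = -720 (F = -5*(241 - 1*97) = -5*(241 - 97) = -5*144 = -720)
N(I) = √2*√I (N(I) = √(2*I) = √2*√I)
g = √10 (g = √2*√5 = √10 ≈ 3.1623)
J(O) = √10
(-170 + J(13))/(F + m(-6, 3*(0 - 2))) = (-170 + √10)/(-720 + (3 - 3*(0 - 2))) = (-170 + √10)/(-720 + (3 - 3*(-2))) = (-170 + √10)/(-720 + (3 - 1*(-6))) = (-170 + √10)/(-720 + (3 + 6)) = (-170 + √10)/(-720 + 9) = (-170 + √10)/(-711) = (-170 + √10)*(-1/711) = 170/711 - √10/711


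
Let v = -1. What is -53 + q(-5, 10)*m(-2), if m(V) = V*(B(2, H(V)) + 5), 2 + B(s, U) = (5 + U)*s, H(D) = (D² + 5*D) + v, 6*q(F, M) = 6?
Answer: -51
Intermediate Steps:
q(F, M) = 1 (q(F, M) = (⅙)*6 = 1)
H(D) = -1 + D² + 5*D (H(D) = (D² + 5*D) - 1 = -1 + D² + 5*D)
B(s, U) = -2 + s*(5 + U) (B(s, U) = -2 + (5 + U)*s = -2 + s*(5 + U))
m(V) = V*(11 + 2*V² + 10*V) (m(V) = V*((-2 + 5*2 + (-1 + V² + 5*V)*2) + 5) = V*((-2 + 10 + (-2 + 2*V² + 10*V)) + 5) = V*((6 + 2*V² + 10*V) + 5) = V*(11 + 2*V² + 10*V))
-53 + q(-5, 10)*m(-2) = -53 + 1*(-2*(11 + 2*(-2)² + 10*(-2))) = -53 + 1*(-2*(11 + 2*4 - 20)) = -53 + 1*(-2*(11 + 8 - 20)) = -53 + 1*(-2*(-1)) = -53 + 1*2 = -53 + 2 = -51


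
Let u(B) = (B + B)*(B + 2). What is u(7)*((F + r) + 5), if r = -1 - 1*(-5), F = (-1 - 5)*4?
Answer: -1890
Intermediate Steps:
F = -24 (F = -6*4 = -24)
r = 4 (r = -1 + 5 = 4)
u(B) = 2*B*(2 + B) (u(B) = (2*B)*(2 + B) = 2*B*(2 + B))
u(7)*((F + r) + 5) = (2*7*(2 + 7))*((-24 + 4) + 5) = (2*7*9)*(-20 + 5) = 126*(-15) = -1890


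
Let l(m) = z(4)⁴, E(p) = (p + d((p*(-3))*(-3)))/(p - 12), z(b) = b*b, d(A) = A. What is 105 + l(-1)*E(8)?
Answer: -1310615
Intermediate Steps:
z(b) = b²
E(p) = 10*p/(-12 + p) (E(p) = (p + (p*(-3))*(-3))/(p - 12) = (p - 3*p*(-3))/(-12 + p) = (p + 9*p)/(-12 + p) = (10*p)/(-12 + p) = 10*p/(-12 + p))
l(m) = 65536 (l(m) = (4²)⁴ = 16⁴ = 65536)
105 + l(-1)*E(8) = 105 + 65536*(10*8/(-12 + 8)) = 105 + 65536*(10*8/(-4)) = 105 + 65536*(10*8*(-¼)) = 105 + 65536*(-20) = 105 - 1310720 = -1310615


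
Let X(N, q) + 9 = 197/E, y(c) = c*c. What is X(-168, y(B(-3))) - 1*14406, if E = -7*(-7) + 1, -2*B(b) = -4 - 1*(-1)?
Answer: -720553/50 ≈ -14411.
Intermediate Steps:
B(b) = 3/2 (B(b) = -(-4 - 1*(-1))/2 = -(-4 + 1)/2 = -½*(-3) = 3/2)
E = 50 (E = 49 + 1 = 50)
y(c) = c²
X(N, q) = -253/50 (X(N, q) = -9 + 197/50 = -253/50)
X(-168, y(B(-3))) - 1*14406 = -253/50 - 1*14406 = -253/50 - 14406 = -720553/50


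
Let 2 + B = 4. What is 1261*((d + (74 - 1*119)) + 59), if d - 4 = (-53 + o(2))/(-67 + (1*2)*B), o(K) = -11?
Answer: 1510678/63 ≈ 23979.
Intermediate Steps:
B = 2 (B = -2 + 4 = 2)
d = 316/63 (d = 4 + (-53 - 11)/(-67 + (1*2)*2) = 4 - 64/(-67 + 2*2) = 4 - 64/(-67 + 4) = 4 - 64/(-63) = 4 - 64*(-1/63) = 4 + 64/63 = 316/63 ≈ 5.0159)
1261*((d + (74 - 1*119)) + 59) = 1261*((316/63 + (74 - 1*119)) + 59) = 1261*((316/63 + (74 - 119)) + 59) = 1261*((316/63 - 45) + 59) = 1261*(-2519/63 + 59) = 1261*(1198/63) = 1510678/63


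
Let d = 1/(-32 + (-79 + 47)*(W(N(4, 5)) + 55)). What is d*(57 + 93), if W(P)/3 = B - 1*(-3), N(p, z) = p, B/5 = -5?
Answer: 15/32 ≈ 0.46875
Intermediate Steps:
B = -25 (B = 5*(-5) = -25)
W(P) = -66 (W(P) = 3*(-25 - 1*(-3)) = 3*(-25 + 3) = 3*(-22) = -66)
d = 1/320 (d = 1/(-32 + (-79 + 47)*(-66 + 55)) = 1/(-32 - 32*(-11)) = 1/(-32 + 352) = 1/320 ≈ 0.0031250)
d*(57 + 93) = (57 + 93)/320 = (1/320)*150 = 15/32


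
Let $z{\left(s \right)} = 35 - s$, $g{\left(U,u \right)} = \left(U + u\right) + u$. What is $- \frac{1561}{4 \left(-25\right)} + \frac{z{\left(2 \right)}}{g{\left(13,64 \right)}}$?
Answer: $\frac{74467}{4700} \approx 15.844$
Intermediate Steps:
$g{\left(U,u \right)} = U + 2 u$
$- \frac{1561}{4 \left(-25\right)} + \frac{z{\left(2 \right)}}{g{\left(13,64 \right)}} = - \frac{1561}{4 \left(-25\right)} + \frac{35 - 2}{13 + 2 \cdot 64} = - \frac{1561}{-100} + \frac{35 - 2}{13 + 128} = \left(-1561\right) \left(- \frac{1}{100}\right) + \frac{33}{141} = \frac{1561}{100} + 33 \cdot \frac{1}{141} = \frac{1561}{100} + \frac{11}{47} = \frac{74467}{4700}$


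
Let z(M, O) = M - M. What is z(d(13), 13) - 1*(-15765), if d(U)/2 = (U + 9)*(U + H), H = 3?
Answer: 15765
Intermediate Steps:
d(U) = 2*(3 + U)*(9 + U) (d(U) = 2*((U + 9)*(U + 3)) = 2*((9 + U)*(3 + U)) = 2*((3 + U)*(9 + U)) = 2*(3 + U)*(9 + U))
z(M, O) = 0
z(d(13), 13) - 1*(-15765) = 0 - 1*(-15765) = 0 + 15765 = 15765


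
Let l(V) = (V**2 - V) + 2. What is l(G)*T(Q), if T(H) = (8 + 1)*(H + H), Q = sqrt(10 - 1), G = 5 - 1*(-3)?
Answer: 3132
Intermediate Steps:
G = 8 (G = 5 + 3 = 8)
Q = 3 (Q = sqrt(9) = 3)
l(V) = 2 + V**2 - V
T(H) = 18*H (T(H) = 9*(2*H) = 18*H)
l(G)*T(Q) = (2 + 8**2 - 1*8)*(18*3) = (2 + 64 - 8)*54 = 58*54 = 3132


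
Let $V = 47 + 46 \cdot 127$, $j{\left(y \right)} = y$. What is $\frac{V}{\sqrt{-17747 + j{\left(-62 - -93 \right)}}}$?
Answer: $- \frac{5889 i \sqrt{4429}}{8858} \approx - 44.244 i$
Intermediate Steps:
$V = 5889$ ($V = 47 + 5842 = 5889$)
$\frac{V}{\sqrt{-17747 + j{\left(-62 - -93 \right)}}} = \frac{5889}{\sqrt{-17747 - -31}} = \frac{5889}{\sqrt{-17747 + \left(-62 + 93\right)}} = \frac{5889}{\sqrt{-17747 + 31}} = \frac{5889}{\sqrt{-17716}} = \frac{5889}{2 i \sqrt{4429}} = 5889 \left(- \frac{i \sqrt{4429}}{8858}\right) = - \frac{5889 i \sqrt{4429}}{8858}$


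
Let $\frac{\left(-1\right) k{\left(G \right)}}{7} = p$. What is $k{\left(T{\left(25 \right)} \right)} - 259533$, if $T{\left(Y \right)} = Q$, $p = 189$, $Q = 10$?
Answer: $-260856$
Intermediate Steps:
$T{\left(Y \right)} = 10$
$k{\left(G \right)} = -1323$ ($k{\left(G \right)} = \left(-7\right) 189 = -1323$)
$k{\left(T{\left(25 \right)} \right)} - 259533 = -1323 - 259533 = -260856$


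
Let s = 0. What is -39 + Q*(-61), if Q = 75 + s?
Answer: -4614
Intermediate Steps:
Q = 75 (Q = 75 + 0 = 75)
-39 + Q*(-61) = -39 + 75*(-61) = -39 - 4575 = -4614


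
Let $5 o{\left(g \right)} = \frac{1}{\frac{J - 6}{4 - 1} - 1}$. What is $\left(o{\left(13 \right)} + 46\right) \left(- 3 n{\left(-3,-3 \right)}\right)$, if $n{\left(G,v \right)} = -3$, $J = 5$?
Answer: $\frac{8253}{20} \approx 412.65$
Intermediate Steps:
$o{\left(g \right)} = - \frac{3}{20}$ ($o{\left(g \right)} = \frac{1}{5 \left(\frac{5 - 6}{4 - 1} - 1\right)} = \frac{1}{5 \left(- \frac{1}{3} - 1\right)} = \frac{1}{5 \left(- \frac{4}{3}\right)} = \frac{1}{5} \left(- \frac{3}{4}\right) = - \frac{3}{20}$)
$\left(o{\left(13 \right)} + 46\right) \left(- 3 n{\left(-3,-3 \right)}\right) = \left(- \frac{3}{20} + 46\right) \left(\left(-3\right) \left(-3\right)\right) = \frac{917}{20} \cdot 9 = \frac{8253}{20}$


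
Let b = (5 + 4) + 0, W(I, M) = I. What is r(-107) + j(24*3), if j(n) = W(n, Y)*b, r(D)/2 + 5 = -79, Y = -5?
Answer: 480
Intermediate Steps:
b = 9 (b = 9 + 0 = 9)
r(D) = -168 (r(D) = -10 + 2*(-79) = -10 - 158 = -168)
j(n) = 9*n (j(n) = n*9 = 9*n)
r(-107) + j(24*3) = -168 + 9*(24*3) = -168 + 9*72 = -168 + 648 = 480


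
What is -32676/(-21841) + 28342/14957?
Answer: 1107752554/326675837 ≈ 3.3910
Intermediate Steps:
-32676/(-21841) + 28342/14957 = -32676*(-1/21841) + 28342*(1/14957) = 32676/21841 + 28342/14957 = 1107752554/326675837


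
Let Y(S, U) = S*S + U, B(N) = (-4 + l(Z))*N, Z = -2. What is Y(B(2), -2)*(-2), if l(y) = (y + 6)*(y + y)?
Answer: -3196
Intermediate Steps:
l(y) = 2*y*(6 + y) (l(y) = (6 + y)*(2*y) = 2*y*(6 + y))
B(N) = -20*N (B(N) = (-4 + 2*(-2)*(6 - 2))*N = (-4 + 2*(-2)*4)*N = (-4 - 16)*N = -20*N)
Y(S, U) = U + S² (Y(S, U) = S² + U = U + S²)
Y(B(2), -2)*(-2) = (-2 + (-20*2)²)*(-2) = (-2 + (-40)²)*(-2) = (-2 + 1600)*(-2) = 1598*(-2) = -3196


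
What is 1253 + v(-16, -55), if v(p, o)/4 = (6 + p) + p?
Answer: 1149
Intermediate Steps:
v(p, o) = 24 + 8*p (v(p, o) = 4*((6 + p) + p) = 4*(6 + 2*p) = 24 + 8*p)
1253 + v(-16, -55) = 1253 + (24 + 8*(-16)) = 1253 + (24 - 128) = 1253 - 104 = 1149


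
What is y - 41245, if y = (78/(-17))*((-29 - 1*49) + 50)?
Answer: -698981/17 ≈ -41117.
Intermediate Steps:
y = 2184/17 (y = (78*(-1/17))*((-29 - 49) + 50) = -78*(-78 + 50)/17 = -78/17*(-28) = 2184/17 ≈ 128.47)
y - 41245 = 2184/17 - 41245 = -698981/17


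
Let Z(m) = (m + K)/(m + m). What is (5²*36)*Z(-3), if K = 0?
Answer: 450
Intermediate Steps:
Z(m) = ½ (Z(m) = (m + 0)/(m + m) = m/((2*m)) = m*(1/(2*m)) = ½)
(5²*36)*Z(-3) = (5²*36)*(½) = (25*36)*(½) = 900*(½) = 450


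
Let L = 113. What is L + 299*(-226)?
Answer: -67461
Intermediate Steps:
L + 299*(-226) = 113 + 299*(-226) = 113 - 67574 = -67461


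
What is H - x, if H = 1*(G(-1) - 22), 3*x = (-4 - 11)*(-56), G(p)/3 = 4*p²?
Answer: -290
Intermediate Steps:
G(p) = 12*p² (G(p) = 3*(4*p²) = 12*p²)
x = 280 (x = ((-4 - 11)*(-56))/3 = (-15*(-56))/3 = (⅓)*840 = 280)
H = -10 (H = 1*(12*(-1)² - 22) = 1*(12*1 - 22) = 1*(12 - 22) = 1*(-10) = -10)
H - x = -10 - 1*280 = -10 - 280 = -290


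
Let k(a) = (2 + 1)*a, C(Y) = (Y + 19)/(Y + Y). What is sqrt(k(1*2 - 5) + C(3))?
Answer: 4*I*sqrt(3)/3 ≈ 2.3094*I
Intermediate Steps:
C(Y) = (19 + Y)/(2*Y) (C(Y) = (19 + Y)/((2*Y)) = (19 + Y)*(1/(2*Y)) = (19 + Y)/(2*Y))
k(a) = 3*a
sqrt(k(1*2 - 5) + C(3)) = sqrt(3*(1*2 - 5) + (1/2)*(19 + 3)/3) = sqrt(3*(2 - 5) + (1/2)*(1/3)*22) = sqrt(3*(-3) + 11/3) = sqrt(-9 + 11/3) = sqrt(-16/3) = 4*I*sqrt(3)/3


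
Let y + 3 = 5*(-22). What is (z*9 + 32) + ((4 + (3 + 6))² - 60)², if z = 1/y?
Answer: 1346160/113 ≈ 11913.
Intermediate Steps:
y = -113 (y = -3 + 5*(-22) = -3 - 110 = -113)
z = -1/113 (z = 1/(-113) = -1/113 ≈ -0.0088496)
(z*9 + 32) + ((4 + (3 + 6))² - 60)² = (-1/113*9 + 32) + ((4 + (3 + 6))² - 60)² = (-9/113 + 32) + ((4 + 9)² - 60)² = 3607/113 + (13² - 60)² = 3607/113 + (169 - 60)² = 3607/113 + 109² = 3607/113 + 11881 = 1346160/113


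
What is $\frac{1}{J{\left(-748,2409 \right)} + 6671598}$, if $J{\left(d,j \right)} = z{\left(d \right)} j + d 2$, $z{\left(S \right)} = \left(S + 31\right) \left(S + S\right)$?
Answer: $\frac{1}{2590640590} \approx 3.8601 \cdot 10^{-10}$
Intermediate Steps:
$z{\left(S \right)} = 2 S \left(31 + S\right)$ ($z{\left(S \right)} = \left(31 + S\right) 2 S = 2 S \left(31 + S\right)$)
$J{\left(d,j \right)} = 2 d + 2 d j \left(31 + d\right)$ ($J{\left(d,j \right)} = 2 d \left(31 + d\right) j + d 2 = 2 d j \left(31 + d\right) + 2 d = 2 d + 2 d j \left(31 + d\right)$)
$\frac{1}{J{\left(-748,2409 \right)} + 6671598} = \frac{1}{2 \left(-748\right) \left(1 + 2409 \left(31 - 748\right)\right) + 6671598} = \frac{1}{2 \left(-748\right) \left(1 + 2409 \left(-717\right)\right) + 6671598} = \frac{1}{2 \left(-748\right) \left(1 - 1727253\right) + 6671598} = \frac{1}{2 \left(-748\right) \left(-1727252\right) + 6671598} = \frac{1}{2583968992 + 6671598} = \frac{1}{2590640590}$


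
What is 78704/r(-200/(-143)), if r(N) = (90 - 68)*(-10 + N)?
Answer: -255788/615 ≈ -415.92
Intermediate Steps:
r(N) = -220 + 22*N (r(N) = 22*(-10 + N) = -220 + 22*N)
78704/r(-200/(-143)) = 78704/(-220 + 22*(-200/(-143))) = 78704/(-220 + 22*(-200*(-1/143))) = 78704/(-220 + 22*(200/143)) = 78704/(-220 + 400/13) = 78704/(-2460/13) = 78704*(-13/2460) = -255788/615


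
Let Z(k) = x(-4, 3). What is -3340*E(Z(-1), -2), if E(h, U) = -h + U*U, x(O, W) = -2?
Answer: -20040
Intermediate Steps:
Z(k) = -2
E(h, U) = U² - h (E(h, U) = -h + U² = U² - h)
-3340*E(Z(-1), -2) = -3340*((-2)² - 1*(-2)) = -3340*(4 + 2) = -3340*6 = -20040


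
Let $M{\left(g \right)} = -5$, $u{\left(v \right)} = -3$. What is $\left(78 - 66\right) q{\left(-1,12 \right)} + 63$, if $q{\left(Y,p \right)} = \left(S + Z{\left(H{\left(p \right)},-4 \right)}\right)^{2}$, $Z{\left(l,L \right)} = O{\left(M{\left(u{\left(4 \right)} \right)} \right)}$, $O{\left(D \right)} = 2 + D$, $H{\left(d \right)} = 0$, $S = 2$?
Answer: $75$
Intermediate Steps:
$Z{\left(l,L \right)} = -3$ ($Z{\left(l,L \right)} = 2 - 5 = -3$)
$q{\left(Y,p \right)} = 1$ ($q{\left(Y,p \right)} = \left(2 - 3\right)^{2} = \left(-1\right)^{2} = 1$)
$\left(78 - 66\right) q{\left(-1,12 \right)} + 63 = \left(78 - 66\right) 1 + 63 = 12 \cdot 1 + 63 = 12 + 63 = 75$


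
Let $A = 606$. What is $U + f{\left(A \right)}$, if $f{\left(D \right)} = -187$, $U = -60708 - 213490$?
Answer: $-274385$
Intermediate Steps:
$U = -274198$ ($U = -60708 - 213490 = -274198$)
$U + f{\left(A \right)} = -274198 - 187 = -274385$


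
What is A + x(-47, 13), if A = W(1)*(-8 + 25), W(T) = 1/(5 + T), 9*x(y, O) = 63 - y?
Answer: 271/18 ≈ 15.056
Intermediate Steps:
x(y, O) = 7 - y/9 (x(y, O) = (63 - y)/9 = 7 - y/9)
A = 17/6 (A = (-8 + 25)/(5 + 1) = 17/6 ≈ 2.8333)
A + x(-47, 13) = 17/6 + (7 - ⅑*(-47)) = 17/6 + (7 + 47/9) = 17/6 + 110/9 = 271/18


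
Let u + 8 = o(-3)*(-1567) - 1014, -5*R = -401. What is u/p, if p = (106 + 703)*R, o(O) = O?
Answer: 18395/324409 ≈ 0.056703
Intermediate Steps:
R = 401/5 (R = -⅕*(-401) = 401/5 ≈ 80.200)
p = 324409/5 (p = (106 + 703)*(401/5) = 809*(401/5) = 324409/5 ≈ 64882.)
u = 3679 (u = -8 + (-3*(-1567) - 1014) = -8 + (4701 - 1014) = -8 + 3687 = 3679)
u/p = 3679/(324409/5) = 3679*(5/324409) = 18395/324409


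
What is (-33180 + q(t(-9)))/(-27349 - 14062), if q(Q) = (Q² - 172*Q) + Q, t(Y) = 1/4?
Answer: 531563/662576 ≈ 0.80227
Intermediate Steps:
t(Y) = ¼
q(Q) = Q² - 171*Q
(-33180 + q(t(-9)))/(-27349 - 14062) = (-33180 + (-171 + ¼)/4)/(-27349 - 14062) = (-33180 + (¼)*(-683/4))/(-41411) = (-33180 - 683/16)*(-1/41411) = -531563/16*(-1/41411) = 531563/662576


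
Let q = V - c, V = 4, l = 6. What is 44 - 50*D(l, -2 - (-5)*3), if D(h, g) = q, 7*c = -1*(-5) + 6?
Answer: -542/7 ≈ -77.429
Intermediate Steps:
c = 11/7 (c = (-1*(-5) + 6)/7 = (5 + 6)/7 = (1/7)*11 = 11/7 ≈ 1.5714)
q = 17/7 (q = 4 - 1*11/7 = 4 - 11/7 = 17/7 ≈ 2.4286)
D(h, g) = 17/7
44 - 50*D(l, -2 - (-5)*3) = 44 - 50*17/7 = 44 - 850/7 = -542/7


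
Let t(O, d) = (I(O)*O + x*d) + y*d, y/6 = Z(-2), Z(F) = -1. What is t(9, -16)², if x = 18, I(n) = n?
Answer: 12321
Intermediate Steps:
y = -6 (y = 6*(-1) = -6)
t(O, d) = O² + 12*d (t(O, d) = (O*O + 18*d) - 6*d = (O² + 18*d) - 6*d = O² + 12*d)
t(9, -16)² = (9² + 12*(-16))² = (81 - 192)² = (-111)² = 12321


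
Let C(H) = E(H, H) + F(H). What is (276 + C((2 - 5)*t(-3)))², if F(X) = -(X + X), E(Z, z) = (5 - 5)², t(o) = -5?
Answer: 60516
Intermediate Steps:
E(Z, z) = 0 (E(Z, z) = 0² = 0)
F(X) = -2*X
C(H) = -2*H (C(H) = 0 - 2*H = -2*H)
(276 + C((2 - 5)*t(-3)))² = (276 - 2*(2 - 5)*(-5))² = (276 - (-6)*(-5))² = (276 - 2*15)² = (276 - 30)² = 246² = 60516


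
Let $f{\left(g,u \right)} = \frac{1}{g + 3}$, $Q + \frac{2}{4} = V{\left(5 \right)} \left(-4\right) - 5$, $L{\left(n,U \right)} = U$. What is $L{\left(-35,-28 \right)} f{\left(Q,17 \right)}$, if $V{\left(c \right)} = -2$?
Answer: $- \frac{56}{11} \approx -5.0909$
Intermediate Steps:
$Q = \frac{5}{2}$ ($Q = - \frac{1}{2} - -3 = - \frac{1}{2} + \left(8 - 5\right) = - \frac{1}{2} + 3 = \frac{5}{2} \approx 2.5$)
$f{\left(g,u \right)} = \frac{1}{3 + g}$
$L{\left(-35,-28 \right)} f{\left(Q,17 \right)} = - \frac{28}{3 + \frac{5}{2}} = - \frac{28}{\frac{11}{2}} = \left(-28\right) \frac{2}{11} = - \frac{56}{11}$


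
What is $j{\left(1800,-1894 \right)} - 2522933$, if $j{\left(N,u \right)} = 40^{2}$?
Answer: $-2521333$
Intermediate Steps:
$j{\left(N,u \right)} = 1600$
$j{\left(1800,-1894 \right)} - 2522933 = 1600 - 2522933 = -2521333$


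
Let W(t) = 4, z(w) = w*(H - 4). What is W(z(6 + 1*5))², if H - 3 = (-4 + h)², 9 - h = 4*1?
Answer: 16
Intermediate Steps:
h = 5 (h = 9 - 4 = 5)
H = 4 (H = 3 + (-4 + 5)² = 3 + 1² = 3 + 1 = 4)
z(w) = 0 (z(w) = w*(4 - 4) = w*0 = 0)
W(z(6 + 1*5))² = 4² = 16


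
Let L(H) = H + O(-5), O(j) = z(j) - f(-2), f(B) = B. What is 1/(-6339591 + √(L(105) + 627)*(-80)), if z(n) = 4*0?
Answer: -6339591/40190409349681 + 80*√734/40190409349681 ≈ -1.5769e-7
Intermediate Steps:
z(n) = 0
O(j) = 2 (O(j) = 0 - 1*(-2) = 0 + 2 = 2)
L(H) = 2 + H (L(H) = H + 2 = 2 + H)
1/(-6339591 + √(L(105) + 627)*(-80)) = 1/(-6339591 + √((2 + 105) + 627)*(-80)) = 1/(-6339591 + √(107 + 627)*(-80)) = 1/(-6339591 + √734*(-80)) = 1/(-6339591 - 80*√734)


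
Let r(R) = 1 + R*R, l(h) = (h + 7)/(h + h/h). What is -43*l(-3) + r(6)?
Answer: 123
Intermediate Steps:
l(h) = (7 + h)/(1 + h) (l(h) = (7 + h)/(h + 1) = (7 + h)/(1 + h))
r(R) = 1 + R**2
-43*l(-3) + r(6) = -43*(7 - 3)/(1 - 3) + (1 + 6**2) = -43*4/(-2) + (1 + 36) = -(-43)*4/2 + 37 = -43*(-2) + 37 = 86 + 37 = 123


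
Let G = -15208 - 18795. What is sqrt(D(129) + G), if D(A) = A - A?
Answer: I*sqrt(34003) ≈ 184.4*I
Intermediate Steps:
G = -34003
D(A) = 0
sqrt(D(129) + G) = sqrt(0 - 34003) = sqrt(-34003) = I*sqrt(34003)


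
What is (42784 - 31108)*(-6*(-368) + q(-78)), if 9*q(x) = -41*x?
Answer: 29929480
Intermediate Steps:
q(x) = -41*x/9 (q(x) = (-41*x)/9 = -41*x/9)
(42784 - 31108)*(-6*(-368) + q(-78)) = (42784 - 31108)*(-6*(-368) - 41/9*(-78)) = 11676*(2208 + 1066/3) = 11676*(7690/3) = 29929480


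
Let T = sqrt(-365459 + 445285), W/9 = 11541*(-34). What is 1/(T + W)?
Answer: -1765773/6235908535145 - sqrt(79826)/12471817070290 ≈ -2.8318e-7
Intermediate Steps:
W = -3531546 (W = 9*(11541*(-34)) = 9*(-392394) = -3531546)
T = sqrt(79826) ≈ 282.54
1/(T + W) = 1/(sqrt(79826) - 3531546) = 1/(-3531546 + sqrt(79826))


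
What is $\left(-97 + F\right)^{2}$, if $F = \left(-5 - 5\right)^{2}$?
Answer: $9$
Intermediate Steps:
$F = 100$ ($F = \left(-10\right)^{2} = 100$)
$\left(-97 + F\right)^{2} = \left(-97 + 100\right)^{2} = 3^{2} = 9$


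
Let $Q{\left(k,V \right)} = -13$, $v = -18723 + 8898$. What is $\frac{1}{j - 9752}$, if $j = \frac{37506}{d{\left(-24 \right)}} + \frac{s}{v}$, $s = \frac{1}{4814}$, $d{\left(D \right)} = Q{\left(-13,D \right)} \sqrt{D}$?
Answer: $- \frac{526695547723554500850}{5155066349870279836551817} - \frac{12985004530876511250 i \sqrt{6}}{5155066349870279836551817} \approx -0.00010217 - 6.17 \cdot 10^{-6} i$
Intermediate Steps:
$v = -9825$
$d{\left(D \right)} = - 13 \sqrt{D}$
$s = \frac{1}{4814} \approx 0.00020773$
$j = - \frac{1}{47297550} + \frac{6251 i \sqrt{6}}{26}$ ($j = \frac{37506}{\left(-13\right) \sqrt{-24}} + \frac{1}{4814 \left(-9825\right)} = \frac{37506}{\left(-13\right) 2 i \sqrt{6}} + \frac{1}{4814} \left(- \frac{1}{9825}\right) = \frac{37506}{\left(-26\right) i \sqrt{6}} - \frac{1}{47297550} = 37506 \frac{i \sqrt{6}}{156} - \frac{1}{47297550} = \frac{6251 i \sqrt{6}}{26} - \frac{1}{47297550} = - \frac{1}{47297550} + \frac{6251 i \sqrt{6}}{26} \approx -2.1143 \cdot 10^{-8} + 588.91 i$)
$\frac{1}{j - 9752} = \frac{1}{\left(- \frac{1}{47297550} + \frac{6251 i \sqrt{6}}{26}\right) - 9752} = \frac{1}{- \frac{461245707601}{47297550} + \frac{6251 i \sqrt{6}}{26}}$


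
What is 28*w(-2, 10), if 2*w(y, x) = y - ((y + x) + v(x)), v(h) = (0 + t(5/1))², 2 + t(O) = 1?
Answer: -154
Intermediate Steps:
t(O) = -1 (t(O) = -2 + 1 = -1)
v(h) = 1 (v(h) = (0 - 1)² = (-1)² = 1)
w(y, x) = -½ - x/2 (w(y, x) = (y - ((y + x) + 1))/2 = (y - ((x + y) + 1))/2 = (y - (1 + x + y))/2 = (y + (-1 - x - y))/2 = (-1 - x)/2 = -½ - x/2)
28*w(-2, 10) = 28*(-½ - ½*10) = 28*(-½ - 5) = 28*(-11/2) = -154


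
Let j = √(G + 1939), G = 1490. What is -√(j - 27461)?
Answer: -I*√(27461 - 3*√381) ≈ -165.54*I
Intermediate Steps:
j = 3*√381 (j = √(1490 + 1939) = √3429 = 3*√381 ≈ 58.558)
-√(j - 27461) = -√(3*√381 - 27461) = -√(-27461 + 3*√381)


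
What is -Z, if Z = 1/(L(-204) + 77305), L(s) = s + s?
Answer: -1/76897 ≈ -1.3004e-5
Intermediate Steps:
L(s) = 2*s
Z = 1/76897 (Z = 1/(2*(-204) + 77305) = 1/(-408 + 77305) = 1/76897 ≈ 1.3004e-5)
-Z = -1*1/76897 = -1/76897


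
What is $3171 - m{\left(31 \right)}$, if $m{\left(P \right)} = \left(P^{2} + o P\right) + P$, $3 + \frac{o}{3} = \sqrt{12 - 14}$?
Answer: $2458 - 93 i \sqrt{2} \approx 2458.0 - 131.52 i$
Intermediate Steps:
$o = -9 + 3 i \sqrt{2}$ ($o = -9 + 3 \sqrt{12 - 14} = -9 + 3 \sqrt{-2} = -9 + 3 i \sqrt{2} \approx -9.0 + 4.2426 i$)
$m{\left(P \right)} = P + P^{2} + P \left(-9 + 3 i \sqrt{2}\right)$ ($m{\left(P \right)} = \left(P^{2} + \left(-9 + 3 i \sqrt{2}\right) P\right) + P = \left(P^{2} + P \left(-9 + 3 i \sqrt{2}\right)\right) + P = P + P^{2} + P \left(-9 + 3 i \sqrt{2}\right)$)
$3171 - m{\left(31 \right)} = 3171 - 31 \left(-8 + 31 + 3 i \sqrt{2}\right) = 3171 - 31 \left(23 + 3 i \sqrt{2}\right) = 3171 - \left(713 + 93 i \sqrt{2}\right) = 2458 - 93 i \sqrt{2}$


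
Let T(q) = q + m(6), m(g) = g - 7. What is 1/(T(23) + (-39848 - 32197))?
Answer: -1/72023 ≈ -1.3884e-5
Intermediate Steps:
m(g) = -7 + g
T(q) = -1 + q (T(q) = q + (-7 + 6) = q - 1 = -1 + q)
1/(T(23) + (-39848 - 32197)) = 1/((-1 + 23) + (-39848 - 32197)) = 1/(22 - 72045) = 1/(-72023) = -1/72023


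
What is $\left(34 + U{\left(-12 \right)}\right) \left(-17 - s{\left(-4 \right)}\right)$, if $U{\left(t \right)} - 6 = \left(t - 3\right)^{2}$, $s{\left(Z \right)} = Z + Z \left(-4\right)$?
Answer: $-7685$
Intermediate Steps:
$s{\left(Z \right)} = - 3 Z$ ($s{\left(Z \right)} = Z - 4 Z = - 3 Z$)
$U{\left(t \right)} = 6 + \left(-3 + t\right)^{2}$ ($U{\left(t \right)} = 6 + \left(t - 3\right)^{2} = 6 + \left(-3 + t\right)^{2}$)
$\left(34 + U{\left(-12 \right)}\right) \left(-17 - s{\left(-4 \right)}\right) = \left(34 + \left(6 + \left(-3 - 12\right)^{2}\right)\right) \left(-17 - \left(-3\right) \left(-4\right)\right) = \left(34 + \left(6 + \left(-15\right)^{2}\right)\right) \left(-17 - 12\right) = \left(34 + \left(6 + 225\right)\right) \left(-17 - 12\right) = \left(34 + 231\right) \left(-29\right) = 265 \left(-29\right) = -7685$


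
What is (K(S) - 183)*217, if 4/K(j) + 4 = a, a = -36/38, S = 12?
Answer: -1874663/47 ≈ -39886.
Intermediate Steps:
a = -18/19 (a = -36*1/38 = -18/19 ≈ -0.94737)
K(j) = -38/47 (K(j) = 4/(-4 - 18/19) = 4/(-94/19) = 4*(-19/94) = -38/47)
(K(S) - 183)*217 = (-38/47 - 183)*217 = -8639/47*217 = -1874663/47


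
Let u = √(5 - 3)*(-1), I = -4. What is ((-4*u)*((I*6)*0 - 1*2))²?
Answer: 128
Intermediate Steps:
u = -√2 (u = √2*(-1) = -√2 ≈ -1.4142)
((-4*u)*((I*6)*0 - 1*2))² = ((-(-4)*√2)*(-4*6*0 - 1*2))² = ((4*√2)*(-24*0 - 2))² = ((4*√2)*(0 - 2))² = ((4*√2)*(-2))² = (-8*√2)² = 128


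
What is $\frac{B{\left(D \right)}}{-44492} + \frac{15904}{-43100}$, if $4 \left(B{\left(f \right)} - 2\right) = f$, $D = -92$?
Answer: $- \frac{25239131}{68485900} \approx -0.36853$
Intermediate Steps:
$B{\left(f \right)} = 2 + \frac{f}{4}$
$\frac{B{\left(D \right)}}{-44492} + \frac{15904}{-43100} = \frac{2 + \frac{1}{4} \left(-92\right)}{-44492} + \frac{15904}{-43100} = \left(2 - 23\right) \left(- \frac{1}{44492}\right) + 15904 \left(- \frac{1}{43100}\right) = \left(-21\right) \left(- \frac{1}{44492}\right) - \frac{3976}{10775} = \frac{3}{6356} - \frac{3976}{10775} = - \frac{25239131}{68485900}$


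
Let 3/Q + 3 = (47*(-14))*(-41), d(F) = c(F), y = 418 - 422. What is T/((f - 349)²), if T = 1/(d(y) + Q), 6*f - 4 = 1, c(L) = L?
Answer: -971100/470853984137 ≈ -2.0624e-6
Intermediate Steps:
y = -4
d(F) = F
f = ⅚ (f = ⅔ + (⅙)*1 = ⅔ + ⅙ = ⅚ ≈ 0.83333)
Q = 3/26975 (Q = 3/(-3 + (47*(-14))*(-41)) = 3/(-3 - 658*(-41)) = 3/(-3 + 26978) = 3/26975 ≈ 0.00011121)
T = -26975/107897 (T = 1/(-4 + 3/26975) = 1/(-107897/26975) = -26975/107897 ≈ -0.25001)
T/((f - 349)²) = -26975/(107897*(⅚ - 349)²) = -26975/(107897*((-2089/6)²)) = -26975/(107897*4363921/36) = -26975/107897*36/4363921 = -971100/470853984137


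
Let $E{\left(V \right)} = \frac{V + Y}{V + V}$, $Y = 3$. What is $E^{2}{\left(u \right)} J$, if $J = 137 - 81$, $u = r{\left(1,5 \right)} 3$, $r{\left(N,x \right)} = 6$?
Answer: $\frac{343}{18} \approx 19.056$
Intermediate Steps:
$u = 18$ ($u = 6 \cdot 3 = 18$)
$E{\left(V \right)} = \frac{3 + V}{2 V}$ ($E{\left(V \right)} = \frac{V + 3}{V + V} = \frac{3 + V}{2 V}$)
$J = 56$ ($J = 137 - 81 = 56$)
$E^{2}{\left(u \right)} J = \left(\frac{3 + 18}{2 \cdot 18}\right)^{2} \cdot 56 = \left(\frac{1}{2} \cdot \frac{1}{18} \cdot 21\right)^{2} \cdot 56 = \left(\frac{7}{12}\right)^{2} \cdot 56 = \frac{49}{144} \cdot 56 = \frac{343}{18}$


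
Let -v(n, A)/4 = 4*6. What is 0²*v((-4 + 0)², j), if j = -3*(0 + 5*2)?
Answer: 0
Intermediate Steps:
j = -30 (j = -3*(0 + 10) = -3*10 = -30)
v(n, A) = -96 (v(n, A) = -16*6 = -4*24 = -96)
0²*v((-4 + 0)², j) = 0²*(-96) = 0*(-96) = 0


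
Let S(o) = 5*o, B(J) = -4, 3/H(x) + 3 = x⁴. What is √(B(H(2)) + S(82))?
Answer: √406 ≈ 20.149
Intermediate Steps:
H(x) = 3/(-3 + x⁴)
√(B(H(2)) + S(82)) = √(-4 + 5*82) = √(-4 + 410) = √406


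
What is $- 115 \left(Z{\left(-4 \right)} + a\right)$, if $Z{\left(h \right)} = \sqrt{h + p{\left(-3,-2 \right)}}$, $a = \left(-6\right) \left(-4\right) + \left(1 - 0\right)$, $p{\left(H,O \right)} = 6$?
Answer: $-2875 - 115 \sqrt{2} \approx -3037.6$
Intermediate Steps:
$a = 25$ ($a = 24 + \left(1 + 0\right) = 24 + 1 = 25$)
$Z{\left(h \right)} = \sqrt{6 + h}$ ($Z{\left(h \right)} = \sqrt{h + 6} = \sqrt{6 + h}$)
$- 115 \left(Z{\left(-4 \right)} + a\right) = - 115 \left(\sqrt{6 - 4} + 25\right) = - 115 \left(\sqrt{2} + 25\right) = - 115 \left(25 + \sqrt{2}\right) = -2875 - 115 \sqrt{2}$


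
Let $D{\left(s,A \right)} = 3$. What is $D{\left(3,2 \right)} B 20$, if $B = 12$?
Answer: $720$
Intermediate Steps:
$D{\left(3,2 \right)} B 20 = 3 \cdot 12 \cdot 20 = 36 \cdot 20 = 720$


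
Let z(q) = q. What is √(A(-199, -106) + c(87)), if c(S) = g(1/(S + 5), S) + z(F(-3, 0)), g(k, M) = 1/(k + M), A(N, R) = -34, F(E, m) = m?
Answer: I*√2177984390/8005 ≈ 5.83*I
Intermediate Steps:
g(k, M) = 1/(M + k)
c(S) = 1/(S + 1/(5 + S)) (c(S) = 1/(S + 1/(S + 5)) + 0 = 1/(S + 1/(5 + S)) + 0 = 1/(S + 1/(5 + S)))
√(A(-199, -106) + c(87)) = √(-34 + (5 + 87)/(1 + 87*(5 + 87))) = √(-34 + 92/(1 + 87*92)) = √(-34 + 92/(1 + 8004)) = √(-34 + 92/8005) = √(-272078/8005) = I*√2177984390/8005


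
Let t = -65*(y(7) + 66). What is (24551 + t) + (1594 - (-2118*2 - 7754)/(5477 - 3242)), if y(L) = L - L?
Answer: 9771583/447 ≈ 21860.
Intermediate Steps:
y(L) = 0
t = -4290 (t = -65*(0 + 66) = -65*66 = -4290)
(24551 + t) + (1594 - (-2118*2 - 7754)/(5477 - 3242)) = (24551 - 4290) + (1594 - (-2118*2 - 7754)/(5477 - 3242)) = 20261 + (1594 - (-4236 - 7754)/2235) = 20261 + (1594 - (-11990)/2235) = 20261 + (1594 - 1*(-2398/447)) = 20261 + (1594 + 2398/447) = 20261 + 714916/447 = 9771583/447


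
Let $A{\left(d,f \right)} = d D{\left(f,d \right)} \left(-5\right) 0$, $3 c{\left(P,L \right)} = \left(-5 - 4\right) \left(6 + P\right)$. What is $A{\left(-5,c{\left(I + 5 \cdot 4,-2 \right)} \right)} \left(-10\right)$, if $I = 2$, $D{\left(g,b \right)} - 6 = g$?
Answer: $0$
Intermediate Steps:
$D{\left(g,b \right)} = 6 + g$
$c{\left(P,L \right)} = -18 - 3 P$ ($c{\left(P,L \right)} = \frac{\left(-5 - 4\right) \left(6 + P\right)}{3} = \frac{\left(-9\right) \left(6 + P\right)}{3} = \frac{-54 - 9 P}{3} = -18 - 3 P$)
$A{\left(d,f \right)} = 0$ ($A{\left(d,f \right)} = d \left(6 + f\right) \left(-5\right) 0 = d \left(-30 - 5 f\right) 0 = d 0 = 0$)
$A{\left(-5,c{\left(I + 5 \cdot 4,-2 \right)} \right)} \left(-10\right) = 0 \left(-10\right) = 0$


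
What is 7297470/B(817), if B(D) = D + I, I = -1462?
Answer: -486498/43 ≈ -11314.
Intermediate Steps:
B(D) = -1462 + D (B(D) = D - 1462 = -1462 + D)
7297470/B(817) = 7297470/(-1462 + 817) = 7297470/(-645) = 7297470*(-1/645) = -486498/43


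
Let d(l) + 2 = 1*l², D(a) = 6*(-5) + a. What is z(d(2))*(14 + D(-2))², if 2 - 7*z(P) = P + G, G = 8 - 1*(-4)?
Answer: -3888/7 ≈ -555.43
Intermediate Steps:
D(a) = -30 + a
d(l) = -2 + l² (d(l) = -2 + 1*l² = -2 + l²)
G = 12 (G = 8 + 4 = 12)
z(P) = -10/7 - P/7 (z(P) = 2/7 - (P + 12)/7 = 2/7 - (12 + P)/7 = 2/7 + (-12/7 - P/7) = -10/7 - P/7)
z(d(2))*(14 + D(-2))² = (-10/7 - (-2 + 2²)/7)*(14 + (-30 - 2))² = (-10/7 - (-2 + 4)/7)*(14 - 32)² = (-10/7 - ⅐*2)*(-18)² = (-10/7 - 2/7)*324 = -12/7*324 = -3888/7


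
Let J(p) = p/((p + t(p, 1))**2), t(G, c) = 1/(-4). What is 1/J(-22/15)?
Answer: -10609/5280 ≈ -2.0093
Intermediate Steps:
t(G, c) = -1/4
J(p) = p/(-1/4 + p)**2 (J(p) = p/((p - 1/4)**2) = p/((-1/4 + p)**2) = p/(-1/4 + p)**2)
1/J(-22/15) = 1/(16*(-22/15)/(-1 + 4*(-22/15))**2) = 1/(16*(-22/15)/(-1 - 88/15)**2) = 1/(16*(-22/15)/(-103/15)**2) = 1/(16*(-22/15)*(225/10609)) = 1/(-5280/10609) = -10609/5280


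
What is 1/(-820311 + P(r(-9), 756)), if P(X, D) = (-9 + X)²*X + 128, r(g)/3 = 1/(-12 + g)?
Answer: -343/281326865 ≈ -1.2192e-6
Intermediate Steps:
r(g) = 3/(-12 + g)
P(X, D) = 128 + X*(-9 + X)² (P(X, D) = X*(-9 + X)² + 128 = 128 + X*(-9 + X)²)
1/(-820311 + P(r(-9), 756)) = 1/(-820311 + (128 + (3/(-12 - 9))*(-9 + 3/(-12 - 9))²)) = 1/(-820311 + (128 + (3/(-21))*(-9 + 3/(-21))²)) = 1/(-820311 + (128 + (3*(-1/21))*(-9 + 3*(-1/21))²)) = 1/(-820311 + (128 - (-9 - ⅐)²/7)) = 1/(-820311 + (128 - (-64/7)²/7)) = 1/(-820311 + (128 - ⅐*4096/49)) = 1/(-820311 + (128 - 4096/343)) = 1/(-820311 + 39808/343) = 1/(-281326865/343) = -343/281326865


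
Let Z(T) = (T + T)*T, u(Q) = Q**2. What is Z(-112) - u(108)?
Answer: 13424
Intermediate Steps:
Z(T) = 2*T**2 (Z(T) = (2*T)*T = 2*T**2)
Z(-112) - u(108) = 2*(-112)**2 - 1*108**2 = 2*12544 - 1*11664 = 25088 - 11664 = 13424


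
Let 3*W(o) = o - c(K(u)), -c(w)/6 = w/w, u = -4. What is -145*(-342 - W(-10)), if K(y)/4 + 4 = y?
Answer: 148190/3 ≈ 49397.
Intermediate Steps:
K(y) = -16 + 4*y
c(w) = -6 (c(w) = -6*w/w = -6*1 = -6)
W(o) = 2 + o/3 (W(o) = (o - 1*(-6))/3 = (o + 6)/3 = (6 + o)/3 = 2 + o/3)
-145*(-342 - W(-10)) = -145*(-342 - (2 + (1/3)*(-10))) = -145*(-342 - (2 - 10/3)) = -145*(-342 - 1*(-4/3)) = -145*(-342 + 4/3) = -145*(-1022/3) = 148190/3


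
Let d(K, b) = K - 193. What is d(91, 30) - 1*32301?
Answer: -32403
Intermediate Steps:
d(K, b) = -193 + K
d(91, 30) - 1*32301 = (-193 + 91) - 1*32301 = -102 - 32301 = -32403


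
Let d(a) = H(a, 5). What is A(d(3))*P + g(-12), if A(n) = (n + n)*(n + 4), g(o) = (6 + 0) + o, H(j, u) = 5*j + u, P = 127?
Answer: 121914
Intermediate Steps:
H(j, u) = u + 5*j
g(o) = 6 + o
d(a) = 5 + 5*a
A(n) = 2*n*(4 + n) (A(n) = (2*n)*(4 + n) = 2*n*(4 + n))
A(d(3))*P + g(-12) = (2*(5 + 5*3)*(4 + (5 + 5*3)))*127 + (6 - 12) = (2*(5 + 15)*(4 + (5 + 15)))*127 - 6 = (2*20*(4 + 20))*127 - 6 = (2*20*24)*127 - 6 = 960*127 - 6 = 121920 - 6 = 121914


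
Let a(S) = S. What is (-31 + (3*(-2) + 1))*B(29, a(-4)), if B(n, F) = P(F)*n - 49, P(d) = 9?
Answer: -7632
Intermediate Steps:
B(n, F) = -49 + 9*n (B(n, F) = 9*n - 49 = -49 + 9*n)
(-31 + (3*(-2) + 1))*B(29, a(-4)) = (-31 + (3*(-2) + 1))*(-49 + 9*29) = (-31 + (-6 + 1))*(-49 + 261) = (-31 - 5)*212 = -36*212 = -7632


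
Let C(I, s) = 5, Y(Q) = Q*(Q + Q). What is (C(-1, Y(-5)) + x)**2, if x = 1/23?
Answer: 13456/529 ≈ 25.437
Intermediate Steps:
x = 1/23 ≈ 0.043478
Y(Q) = 2*Q**2 (Y(Q) = Q*(2*Q) = 2*Q**2)
(C(-1, Y(-5)) + x)**2 = (5 + 1/23)**2 = (116/23)**2 = 13456/529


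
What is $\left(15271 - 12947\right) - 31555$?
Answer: $-29231$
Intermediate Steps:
$\left(15271 - 12947\right) - 31555 = 2324 - 31555 = -29231$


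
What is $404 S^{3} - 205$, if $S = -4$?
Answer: $-26061$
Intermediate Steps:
$404 S^{3} - 205 = 404 \left(-4\right)^{3} - 205 = 404 \left(-64\right) - 205 = -25856 - 205 = -26061$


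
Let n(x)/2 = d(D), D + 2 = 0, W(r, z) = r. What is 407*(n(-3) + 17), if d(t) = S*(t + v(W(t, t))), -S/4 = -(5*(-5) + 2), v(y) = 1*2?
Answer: 6919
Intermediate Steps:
D = -2 (D = -2 + 0 = -2)
v(y) = 2
S = -92 (S = -(-4)*(5*(-5) + 2) = -(-4)*(-25 + 2) = -(-4)*(-23) = -4*23 = -92)
d(t) = -184 - 92*t (d(t) = -92*(t + 2) = -92*(2 + t) = -184 - 92*t)
n(x) = 0 (n(x) = 2*(-184 - 92*(-2)) = 2*(-184 + 184) = 2*0 = 0)
407*(n(-3) + 17) = 407*(0 + 17) = 407*17 = 6919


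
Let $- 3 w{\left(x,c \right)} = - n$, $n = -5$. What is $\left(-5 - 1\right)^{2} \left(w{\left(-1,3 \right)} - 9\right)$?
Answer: $-384$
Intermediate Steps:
$w{\left(x,c \right)} = - \frac{5}{3}$ ($w{\left(x,c \right)} = - \frac{\left(-1\right) \left(-5\right)}{3} = \left(- \frac{1}{3}\right) 5 = - \frac{5}{3}$)
$\left(-5 - 1\right)^{2} \left(w{\left(-1,3 \right)} - 9\right) = \left(-5 - 1\right)^{2} \left(- \frac{5}{3} - 9\right) = \left(-6\right)^{2} \left(- \frac{5}{3} - 9\right) = 36 \left(- \frac{5}{3} - 9\right) = 36 \left(- \frac{32}{3}\right) = -384$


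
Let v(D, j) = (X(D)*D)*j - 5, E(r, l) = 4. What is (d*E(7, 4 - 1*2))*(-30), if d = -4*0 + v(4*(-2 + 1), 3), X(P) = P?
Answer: -5160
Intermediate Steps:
v(D, j) = -5 + j*D² (v(D, j) = (D*D)*j - 5 = D²*j - 5 = j*D² - 5 = -5 + j*D²)
d = 43 (d = -4*0 + (-5 + 3*(4*(-2 + 1))²) = 0 + (-5 + 3*(4*(-1))²) = 0 + (-5 + 3*(-4)²) = 0 + (-5 + 3*16) = 0 + (-5 + 48) = 0 + 43 = 43)
(d*E(7, 4 - 1*2))*(-30) = (43*4)*(-30) = 172*(-30) = -5160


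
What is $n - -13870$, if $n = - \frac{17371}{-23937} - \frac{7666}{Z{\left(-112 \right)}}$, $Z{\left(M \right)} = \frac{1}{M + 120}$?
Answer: $- \frac{1135984775}{23937} \approx -47457.0$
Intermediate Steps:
$Z{\left(M \right)} = \frac{1}{120 + M}$
$n = - \frac{1467990965}{23937}$ ($n = - \frac{17371}{-23937} - \frac{7666}{\frac{1}{120 - 112}} = \left(-17371\right) \left(- \frac{1}{23937}\right) - \frac{7666}{\frac{1}{8}} = \frac{17371}{23937} - 7666 \frac{1}{\frac{1}{8}} = \frac{17371}{23937} - 61328 = - \frac{1467990965}{23937} \approx -61327.0$)
$n - -13870 = - \frac{1467990965}{23937} - -13870 = - \frac{1467990965}{23937} + 13870 = - \frac{1135984775}{23937}$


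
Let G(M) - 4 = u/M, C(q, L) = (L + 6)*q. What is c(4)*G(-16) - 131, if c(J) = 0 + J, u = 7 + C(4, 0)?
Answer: -491/4 ≈ -122.75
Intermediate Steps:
C(q, L) = q*(6 + L) (C(q, L) = (6 + L)*q = q*(6 + L))
u = 31 (u = 7 + 4*(6 + 0) = 7 + 4*6 = 7 + 24 = 31)
c(J) = J
G(M) = 4 + 31/M
c(4)*G(-16) - 131 = 4*(4 + 31/(-16)) - 131 = 4*(4 + 31*(-1/16)) - 131 = 4*(4 - 31/16) - 131 = 4*(33/16) - 131 = 33/4 - 131 = -491/4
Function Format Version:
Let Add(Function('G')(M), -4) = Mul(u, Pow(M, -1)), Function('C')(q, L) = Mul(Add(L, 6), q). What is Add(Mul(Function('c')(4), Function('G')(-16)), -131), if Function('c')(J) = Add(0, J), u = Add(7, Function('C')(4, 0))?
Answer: Rational(-491, 4) ≈ -122.75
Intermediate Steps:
Function('C')(q, L) = Mul(q, Add(6, L)) (Function('C')(q, L) = Mul(Add(6, L), q) = Mul(q, Add(6, L)))
u = 31 (u = Add(7, Mul(4, Add(6, 0))) = Add(7, Mul(4, 6)) = Add(7, 24) = 31)
Function('c')(J) = J
Function('G')(M) = Add(4, Mul(31, Pow(M, -1)))
Add(Mul(Function('c')(4), Function('G')(-16)), -131) = Add(Mul(4, Add(4, Mul(31, Pow(-16, -1)))), -131) = Add(Mul(4, Add(4, Mul(31, Rational(-1, 16)))), -131) = Add(Mul(4, Add(4, Rational(-31, 16))), -131) = Add(Mul(4, Rational(33, 16)), -131) = Add(Rational(33, 4), -131) = Rational(-491, 4)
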